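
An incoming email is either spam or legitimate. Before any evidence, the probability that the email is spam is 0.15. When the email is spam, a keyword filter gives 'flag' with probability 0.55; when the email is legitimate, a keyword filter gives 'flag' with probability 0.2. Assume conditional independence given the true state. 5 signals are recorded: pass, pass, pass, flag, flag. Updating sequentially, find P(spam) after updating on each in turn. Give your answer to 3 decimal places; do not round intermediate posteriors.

0.192

After 'pass': P(spam) = 0.45·0.1500 / (0.45·0.1500 + 0.8·0.8500) ≈ 0.0903
After 'pass': P(spam) = 0.45·0.0903 / (0.45·0.0903 + 0.8·0.9097) ≈ 0.0529
After 'pass': P(spam) = 0.45·0.0529 / (0.45·0.0529 + 0.8·0.9471) ≈ 0.0305
After 'flag': P(spam) = 0.55·0.0305 / (0.55·0.0305 + 0.2·0.9695) ≈ 0.0795
After 'flag': P(spam) = 0.55·0.0795 / (0.55·0.0795 + 0.2·0.9205) ≈ 0.1919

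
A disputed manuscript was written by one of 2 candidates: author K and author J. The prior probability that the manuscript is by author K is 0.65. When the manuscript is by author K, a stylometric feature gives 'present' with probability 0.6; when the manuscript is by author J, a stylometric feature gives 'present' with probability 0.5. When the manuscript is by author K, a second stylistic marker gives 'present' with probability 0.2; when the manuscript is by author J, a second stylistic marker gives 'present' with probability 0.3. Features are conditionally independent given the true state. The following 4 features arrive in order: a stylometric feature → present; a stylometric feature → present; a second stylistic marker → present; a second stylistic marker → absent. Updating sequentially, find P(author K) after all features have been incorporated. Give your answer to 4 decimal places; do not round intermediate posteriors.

After a stylometric feature='present': P(author K) = 0.6·0.6500 / (0.6·0.6500 + 0.5·0.3500) ≈ 0.6903
After a stylometric feature='present': P(author K) = 0.6·0.6903 / (0.6·0.6903 + 0.5·0.3097) ≈ 0.7278
After a second stylistic marker='present': P(author K) = 0.2·0.7278 / (0.2·0.7278 + 0.3·0.2722) ≈ 0.6407
After a second stylistic marker='absent': P(author K) = 0.8·0.6407 / (0.8·0.6407 + 0.7·0.3593) ≈ 0.6708

0.6708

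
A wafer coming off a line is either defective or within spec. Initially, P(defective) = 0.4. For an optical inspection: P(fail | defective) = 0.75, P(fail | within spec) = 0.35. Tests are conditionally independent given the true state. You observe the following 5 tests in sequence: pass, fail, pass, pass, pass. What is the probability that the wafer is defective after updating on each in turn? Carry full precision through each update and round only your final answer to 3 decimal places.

After 'pass': P(defective) = 0.25·0.4000 / (0.25·0.4000 + 0.65·0.6000) ≈ 0.2041
After 'fail': P(defective) = 0.75·0.2041 / (0.75·0.2041 + 0.35·0.7959) ≈ 0.3546
After 'pass': P(defective) = 0.25·0.3546 / (0.25·0.3546 + 0.65·0.6454) ≈ 0.1745
After 'pass': P(defective) = 0.25·0.1745 / (0.25·0.1745 + 0.65·0.8255) ≈ 0.0752
After 'pass': P(defective) = 0.25·0.0752 / (0.25·0.0752 + 0.65·0.9248) ≈ 0.0303

0.030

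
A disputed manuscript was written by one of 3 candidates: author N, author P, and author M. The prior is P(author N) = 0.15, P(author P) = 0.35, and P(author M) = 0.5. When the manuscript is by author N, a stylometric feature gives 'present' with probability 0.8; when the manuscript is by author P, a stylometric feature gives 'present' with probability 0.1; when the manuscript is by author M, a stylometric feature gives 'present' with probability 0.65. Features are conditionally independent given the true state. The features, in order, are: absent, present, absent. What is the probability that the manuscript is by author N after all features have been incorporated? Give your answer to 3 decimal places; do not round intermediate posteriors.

After 'absent': normaliser = 0.2·0.1500 + 0.9·0.3500 + 0.35·0.5000; P(author N) ≈ 0.0577, P(author P) ≈ 0.6058, P(author M) ≈ 0.3365
After 'present': normaliser = 0.8·0.0577 + 0.1·0.6058 + 0.65·0.3365; P(author N) ≈ 0.1418, P(author P) ≈ 0.1861, P(author M) ≈ 0.6721
After 'absent': normaliser = 0.2·0.1418 + 0.9·0.1861 + 0.35·0.6721; P(author N) ≈ 0.0658, P(author P) ≈ 0.3886, P(author M) ≈ 0.5457

0.066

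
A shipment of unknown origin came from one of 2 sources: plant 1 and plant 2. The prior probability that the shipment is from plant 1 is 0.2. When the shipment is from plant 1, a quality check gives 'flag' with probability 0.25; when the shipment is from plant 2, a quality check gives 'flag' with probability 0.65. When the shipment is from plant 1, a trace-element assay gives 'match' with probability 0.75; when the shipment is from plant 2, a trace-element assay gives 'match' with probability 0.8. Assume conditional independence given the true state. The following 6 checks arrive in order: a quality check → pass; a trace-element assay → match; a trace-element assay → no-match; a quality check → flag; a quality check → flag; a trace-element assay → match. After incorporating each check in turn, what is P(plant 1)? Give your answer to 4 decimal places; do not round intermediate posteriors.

After a quality check='pass': P(plant 1) = 0.75·0.2000 / (0.75·0.2000 + 0.35·0.8000) ≈ 0.3488
After a trace-element assay='match': P(plant 1) = 0.75·0.3488 / (0.75·0.3488 + 0.8·0.6512) ≈ 0.3343
After a trace-element assay='no-match': P(plant 1) = 0.25·0.3343 / (0.25·0.3343 + 0.2·0.6657) ≈ 0.3857
After a quality check='flag': P(plant 1) = 0.25·0.3857 / (0.25·0.3857 + 0.65·0.6143) ≈ 0.1945
After a quality check='flag': P(plant 1) = 0.25·0.1945 / (0.25·0.1945 + 0.65·0.8055) ≈ 0.0850
After a trace-element assay='match': P(plant 1) = 0.75·0.0850 / (0.75·0.0850 + 0.8·0.9150) ≈ 0.0801

0.0801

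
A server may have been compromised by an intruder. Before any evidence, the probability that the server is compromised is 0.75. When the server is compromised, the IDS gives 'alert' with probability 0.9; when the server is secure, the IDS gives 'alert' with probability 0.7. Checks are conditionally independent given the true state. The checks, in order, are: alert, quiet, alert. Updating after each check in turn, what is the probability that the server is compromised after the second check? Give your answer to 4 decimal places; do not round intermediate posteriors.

After 'alert': P(compromised) = 0.9·0.7500 / (0.9·0.7500 + 0.7·0.2500) ≈ 0.7941
After 'quiet': P(compromised) = 0.1·0.7941 / (0.1·0.7941 + 0.3·0.2059) ≈ 0.5625

0.5625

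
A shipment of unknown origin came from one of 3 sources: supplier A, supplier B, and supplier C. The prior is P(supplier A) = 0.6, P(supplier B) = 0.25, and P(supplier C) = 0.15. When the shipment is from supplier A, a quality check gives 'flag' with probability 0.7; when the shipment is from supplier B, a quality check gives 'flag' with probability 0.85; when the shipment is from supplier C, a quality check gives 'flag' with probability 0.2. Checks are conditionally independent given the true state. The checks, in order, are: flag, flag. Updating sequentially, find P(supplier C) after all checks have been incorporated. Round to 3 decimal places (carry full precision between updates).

0.012

After 'flag': normaliser = 0.7·0.6000 + 0.85·0.2500 + 0.2·0.1500; P(supplier A) ≈ 0.6340, P(supplier B) ≈ 0.3208, P(supplier C) ≈ 0.0453
After 'flag': normaliser = 0.7·0.6340 + 0.85·0.3208 + 0.2·0.0453; P(supplier A) ≈ 0.6117, P(supplier B) ≈ 0.3758, P(supplier C) ≈ 0.0125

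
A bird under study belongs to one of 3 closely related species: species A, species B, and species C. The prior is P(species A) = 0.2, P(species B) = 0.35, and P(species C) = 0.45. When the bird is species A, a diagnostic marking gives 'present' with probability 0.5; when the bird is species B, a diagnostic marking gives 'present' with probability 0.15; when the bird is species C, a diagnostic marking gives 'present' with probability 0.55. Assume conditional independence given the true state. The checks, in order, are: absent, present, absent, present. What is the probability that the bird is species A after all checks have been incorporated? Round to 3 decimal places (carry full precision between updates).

After 'absent': normaliser = 0.5·0.2000 + 0.85·0.3500 + 0.45·0.4500; P(species A) ≈ 0.1667, P(species B) ≈ 0.4958, P(species C) ≈ 0.3375
After 'present': normaliser = 0.5·0.1667 + 0.15·0.4958 + 0.55·0.3375; P(species A) ≈ 0.2427, P(species B) ≈ 0.2166, P(species C) ≈ 0.5407
After 'absent': normaliser = 0.5·0.2427 + 0.85·0.2166 + 0.45·0.5407; P(species A) ≈ 0.2211, P(species B) ≈ 0.3355, P(species C) ≈ 0.4433
After 'present': normaliser = 0.5·0.2211 + 0.15·0.3355 + 0.55·0.4433; P(species A) ≈ 0.2732, P(species B) ≈ 0.1244, P(species C) ≈ 0.6025

0.273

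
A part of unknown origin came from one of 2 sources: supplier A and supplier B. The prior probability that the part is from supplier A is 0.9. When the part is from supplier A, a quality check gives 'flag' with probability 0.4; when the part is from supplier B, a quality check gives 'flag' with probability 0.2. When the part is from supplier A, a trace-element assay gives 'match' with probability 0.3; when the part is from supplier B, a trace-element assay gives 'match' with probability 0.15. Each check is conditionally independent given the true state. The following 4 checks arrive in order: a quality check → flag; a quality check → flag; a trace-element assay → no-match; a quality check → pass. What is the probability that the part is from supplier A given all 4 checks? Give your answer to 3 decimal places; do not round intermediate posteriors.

After a quality check='flag': P(supplier A) = 0.4·0.9000 / (0.4·0.9000 + 0.2·0.1000) ≈ 0.9474
After a quality check='flag': P(supplier A) = 0.4·0.9474 / (0.4·0.9474 + 0.2·0.0526) ≈ 0.9730
After a trace-element assay='no-match': P(supplier A) = 0.7·0.9730 / (0.7·0.9730 + 0.85·0.0270) ≈ 0.9674
After a quality check='pass': P(supplier A) = 0.6·0.9674 / (0.6·0.9674 + 0.8·0.0326) ≈ 0.9570

0.957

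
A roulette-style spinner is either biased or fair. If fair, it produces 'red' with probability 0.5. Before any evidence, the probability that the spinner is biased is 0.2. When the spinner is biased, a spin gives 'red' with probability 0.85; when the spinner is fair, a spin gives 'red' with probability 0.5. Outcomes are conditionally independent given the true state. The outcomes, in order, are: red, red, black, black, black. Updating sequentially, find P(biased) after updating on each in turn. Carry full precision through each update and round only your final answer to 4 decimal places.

Each posterior becomes the prior for the next update.
After 'red': P(biased) = 0.85·0.2000 / (0.85·0.2000 + 0.5·0.8000) ≈ 0.2982
After 'red': P(biased) = 0.85·0.2982 / (0.85·0.2982 + 0.5·0.7018) ≈ 0.4194
After 'black': P(biased) = 0.15·0.4194 / (0.15·0.4194 + 0.5·0.5806) ≈ 0.1781
After 'black': P(biased) = 0.15·0.1781 / (0.15·0.1781 + 0.5·0.8219) ≈ 0.0611
After 'black': P(biased) = 0.15·0.0611 / (0.15·0.0611 + 0.5·0.9389) ≈ 0.0191

0.0191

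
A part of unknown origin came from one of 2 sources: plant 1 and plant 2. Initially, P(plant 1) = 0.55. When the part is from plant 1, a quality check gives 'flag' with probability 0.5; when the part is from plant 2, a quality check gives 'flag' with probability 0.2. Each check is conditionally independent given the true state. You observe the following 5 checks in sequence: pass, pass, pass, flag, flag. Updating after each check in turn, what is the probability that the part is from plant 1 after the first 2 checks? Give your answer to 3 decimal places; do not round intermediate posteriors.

0.323

After 'pass': P(plant 1) = 0.5·0.5500 / (0.5·0.5500 + 0.8·0.4500) ≈ 0.4331
After 'pass': P(plant 1) = 0.5·0.4331 / (0.5·0.4331 + 0.8·0.5669) ≈ 0.3231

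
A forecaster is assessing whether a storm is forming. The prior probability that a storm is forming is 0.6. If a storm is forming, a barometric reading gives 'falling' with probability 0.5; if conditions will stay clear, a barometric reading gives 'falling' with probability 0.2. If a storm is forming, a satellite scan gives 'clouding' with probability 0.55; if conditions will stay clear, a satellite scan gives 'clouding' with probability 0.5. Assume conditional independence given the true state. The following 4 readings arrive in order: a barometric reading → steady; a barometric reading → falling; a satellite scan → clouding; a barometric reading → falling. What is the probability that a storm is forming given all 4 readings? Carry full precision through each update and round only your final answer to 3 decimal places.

Apply Bayes' rule sequentially, carrying P(storm) forward.
After a barometric reading='steady': P(storm) = 0.5·0.6000 / (0.5·0.6000 + 0.8·0.4000) ≈ 0.4839
After a barometric reading='falling': P(storm) = 0.5·0.4839 / (0.5·0.4839 + 0.2·0.5161) ≈ 0.7009
After a satellite scan='clouding': P(storm) = 0.55·0.7009 / (0.55·0.7009 + 0.5·0.2991) ≈ 0.7205
After a barometric reading='falling': P(storm) = 0.5·0.7205 / (0.5·0.7205 + 0.2·0.2795) ≈ 0.8657

0.866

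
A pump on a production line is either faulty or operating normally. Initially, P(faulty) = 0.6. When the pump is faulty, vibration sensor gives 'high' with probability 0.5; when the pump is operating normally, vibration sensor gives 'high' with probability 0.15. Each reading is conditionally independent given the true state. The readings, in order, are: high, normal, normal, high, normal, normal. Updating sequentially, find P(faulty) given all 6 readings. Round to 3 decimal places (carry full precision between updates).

After 'high': P(faulty) = 0.5·0.6000 / (0.5·0.6000 + 0.15·0.4000) ≈ 0.8333
After 'normal': P(faulty) = 0.5·0.8333 / (0.5·0.8333 + 0.85·0.1667) ≈ 0.7463
After 'normal': P(faulty) = 0.5·0.7463 / (0.5·0.7463 + 0.85·0.2537) ≈ 0.6337
After 'high': P(faulty) = 0.5·0.6337 / (0.5·0.6337 + 0.15·0.3663) ≈ 0.8522
After 'normal': P(faulty) = 0.5·0.8522 / (0.5·0.8522 + 0.85·0.1478) ≈ 0.7723
After 'normal': P(faulty) = 0.5·0.7723 / (0.5·0.7723 + 0.85·0.2277) ≈ 0.6662

0.666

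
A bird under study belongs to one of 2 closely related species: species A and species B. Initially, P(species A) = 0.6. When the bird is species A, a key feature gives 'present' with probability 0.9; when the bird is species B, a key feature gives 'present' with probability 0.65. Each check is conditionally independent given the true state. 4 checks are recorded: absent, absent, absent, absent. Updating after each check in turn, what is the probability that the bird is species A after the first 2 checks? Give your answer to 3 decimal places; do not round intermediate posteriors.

Each posterior becomes the prior for the next update.
After 'absent': P(species A) = 0.1·0.6000 / (0.1·0.6000 + 0.35·0.4000) ≈ 0.3000
After 'absent': P(species A) = 0.1·0.3000 / (0.1·0.3000 + 0.35·0.7000) ≈ 0.1091

0.109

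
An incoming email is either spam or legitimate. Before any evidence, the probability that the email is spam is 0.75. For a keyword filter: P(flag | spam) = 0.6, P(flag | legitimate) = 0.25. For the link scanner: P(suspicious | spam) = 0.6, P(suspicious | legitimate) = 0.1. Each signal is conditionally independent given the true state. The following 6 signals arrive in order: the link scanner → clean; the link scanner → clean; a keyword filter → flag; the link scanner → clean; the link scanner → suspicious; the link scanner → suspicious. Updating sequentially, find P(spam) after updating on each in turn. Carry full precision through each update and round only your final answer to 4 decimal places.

0.9579

After the link scanner='clean': P(spam) = 0.4·0.7500 / (0.4·0.7500 + 0.9·0.2500) ≈ 0.5714
After the link scanner='clean': P(spam) = 0.4·0.5714 / (0.4·0.5714 + 0.9·0.4286) ≈ 0.3721
After a keyword filter='flag': P(spam) = 0.6·0.3721 / (0.6·0.3721 + 0.25·0.6279) ≈ 0.5872
After the link scanner='clean': P(spam) = 0.4·0.5872 / (0.4·0.5872 + 0.9·0.4128) ≈ 0.3873
After the link scanner='suspicious': P(spam) = 0.6·0.3873 / (0.6·0.3873 + 0.1·0.6127) ≈ 0.7913
After the link scanner='suspicious': P(spam) = 0.6·0.7913 / (0.6·0.7913 + 0.1·0.2087) ≈ 0.9579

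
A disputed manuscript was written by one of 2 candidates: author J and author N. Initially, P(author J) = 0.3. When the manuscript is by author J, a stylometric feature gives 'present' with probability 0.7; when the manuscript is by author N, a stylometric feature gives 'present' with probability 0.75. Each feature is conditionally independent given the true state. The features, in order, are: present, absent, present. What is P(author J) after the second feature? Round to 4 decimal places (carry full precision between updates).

After 'present': P(author J) = 0.7·0.3000 / (0.7·0.3000 + 0.75·0.7000) ≈ 0.2857
After 'absent': P(author J) = 0.3·0.2857 / (0.3·0.2857 + 0.25·0.7143) ≈ 0.3243

0.3243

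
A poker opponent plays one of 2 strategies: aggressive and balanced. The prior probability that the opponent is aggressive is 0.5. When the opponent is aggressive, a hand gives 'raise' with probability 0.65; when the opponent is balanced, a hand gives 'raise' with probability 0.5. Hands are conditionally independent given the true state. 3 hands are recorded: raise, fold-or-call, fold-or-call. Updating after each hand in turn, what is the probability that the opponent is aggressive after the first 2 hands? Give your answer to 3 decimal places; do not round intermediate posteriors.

0.476

After 'raise': P(aggressive) = 0.65·0.5000 / (0.65·0.5000 + 0.5·0.5000) ≈ 0.5652
After 'fold-or-call': P(aggressive) = 0.35·0.5652 / (0.35·0.5652 + 0.5·0.4348) ≈ 0.4764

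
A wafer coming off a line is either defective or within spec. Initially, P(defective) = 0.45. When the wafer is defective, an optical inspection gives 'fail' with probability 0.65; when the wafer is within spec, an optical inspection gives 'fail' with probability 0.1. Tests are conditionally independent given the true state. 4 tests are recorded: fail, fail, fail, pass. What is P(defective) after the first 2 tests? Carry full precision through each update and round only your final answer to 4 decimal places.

0.9719

After 'fail': P(defective) = 0.65·0.4500 / (0.65·0.4500 + 0.1·0.5500) ≈ 0.8417
After 'fail': P(defective) = 0.65·0.8417 / (0.65·0.8417 + 0.1·0.1583) ≈ 0.9719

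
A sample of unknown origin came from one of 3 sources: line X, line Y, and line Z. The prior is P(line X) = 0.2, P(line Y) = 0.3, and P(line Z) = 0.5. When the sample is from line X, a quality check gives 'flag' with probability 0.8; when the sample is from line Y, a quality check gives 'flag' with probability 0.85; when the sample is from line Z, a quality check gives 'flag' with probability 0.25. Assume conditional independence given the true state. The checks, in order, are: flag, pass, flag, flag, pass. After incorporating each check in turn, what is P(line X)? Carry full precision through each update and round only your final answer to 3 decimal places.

0.324

After 'flag': normaliser = 0.8·0.2000 + 0.85·0.3000 + 0.25·0.5000; P(line X) ≈ 0.2963, P(line Y) ≈ 0.4722, P(line Z) ≈ 0.2315
After 'pass': normaliser = 0.2·0.2963 + 0.15·0.4722 + 0.75·0.2315; P(line X) ≈ 0.1951, P(line Y) ≈ 0.2332, P(line Z) ≈ 0.5716
After 'flag': normaliser = 0.8·0.1951 + 0.85·0.2332 + 0.25·0.5716; P(line X) ≈ 0.3139, P(line Y) ≈ 0.3987, P(line Z) ≈ 0.2874
After 'flag': normaliser = 0.8·0.3139 + 0.85·0.3987 + 0.25·0.2874; P(line X) ≈ 0.3794, P(line Y) ≈ 0.5120, P(line Z) ≈ 0.1086
After 'pass': normaliser = 0.2·0.3794 + 0.15·0.5120 + 0.75·0.1086; P(line X) ≈ 0.3242, P(line Y) ≈ 0.3281, P(line Z) ≈ 0.3478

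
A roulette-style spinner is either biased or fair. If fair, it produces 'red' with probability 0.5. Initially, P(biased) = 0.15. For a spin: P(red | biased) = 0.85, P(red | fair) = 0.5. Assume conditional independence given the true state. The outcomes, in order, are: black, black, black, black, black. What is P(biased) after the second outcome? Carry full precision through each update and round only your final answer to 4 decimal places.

After 'black': P(biased) = 0.15·0.1500 / (0.15·0.1500 + 0.5·0.8500) ≈ 0.0503
After 'black': P(biased) = 0.15·0.0503 / (0.15·0.0503 + 0.5·0.9497) ≈ 0.0156

0.0156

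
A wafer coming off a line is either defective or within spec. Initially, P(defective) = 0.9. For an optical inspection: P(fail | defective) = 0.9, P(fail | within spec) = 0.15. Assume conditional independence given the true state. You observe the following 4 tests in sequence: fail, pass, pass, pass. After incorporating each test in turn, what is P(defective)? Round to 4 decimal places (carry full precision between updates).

0.0808

After 'fail': P(defective) = 0.9·0.9000 / (0.9·0.9000 + 0.15·0.1000) ≈ 0.9818
After 'pass': P(defective) = 0.1·0.9818 / (0.1·0.9818 + 0.85·0.0182) ≈ 0.8640
After 'pass': P(defective) = 0.1·0.8640 / (0.1·0.8640 + 0.85·0.1360) ≈ 0.4277
After 'pass': P(defective) = 0.1·0.4277 / (0.1·0.4277 + 0.85·0.5723) ≈ 0.0808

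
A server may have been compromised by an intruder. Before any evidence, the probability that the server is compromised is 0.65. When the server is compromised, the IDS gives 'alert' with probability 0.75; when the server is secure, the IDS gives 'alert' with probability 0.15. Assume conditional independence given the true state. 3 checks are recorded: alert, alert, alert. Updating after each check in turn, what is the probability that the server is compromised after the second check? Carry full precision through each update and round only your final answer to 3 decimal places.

0.979

After 'alert': P(compromised) = 0.75·0.6500 / (0.75·0.6500 + 0.15·0.3500) ≈ 0.9028
After 'alert': P(compromised) = 0.75·0.9028 / (0.75·0.9028 + 0.15·0.0972) ≈ 0.9789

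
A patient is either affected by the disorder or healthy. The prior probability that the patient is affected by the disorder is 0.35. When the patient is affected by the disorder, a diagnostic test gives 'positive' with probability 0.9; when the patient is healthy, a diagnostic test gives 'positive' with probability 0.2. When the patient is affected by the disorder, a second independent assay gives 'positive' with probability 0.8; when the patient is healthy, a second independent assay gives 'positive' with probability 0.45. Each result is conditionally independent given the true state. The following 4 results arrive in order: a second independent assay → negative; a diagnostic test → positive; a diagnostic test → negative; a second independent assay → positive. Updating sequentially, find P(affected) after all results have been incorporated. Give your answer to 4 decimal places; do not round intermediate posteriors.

0.1637

Apply Bayes' rule sequentially, carrying P(affected) forward.
After a second independent assay='negative': P(affected) = 0.2·0.3500 / (0.2·0.3500 + 0.55·0.6500) ≈ 0.1637
After a diagnostic test='positive': P(affected) = 0.9·0.1637 / (0.9·0.1637 + 0.2·0.8363) ≈ 0.4684
After a diagnostic test='negative': P(affected) = 0.1·0.4684 / (0.1·0.4684 + 0.8·0.5316) ≈ 0.0992
After a second independent assay='positive': P(affected) = 0.8·0.0992 / (0.8·0.0992 + 0.45·0.9008) ≈ 0.1637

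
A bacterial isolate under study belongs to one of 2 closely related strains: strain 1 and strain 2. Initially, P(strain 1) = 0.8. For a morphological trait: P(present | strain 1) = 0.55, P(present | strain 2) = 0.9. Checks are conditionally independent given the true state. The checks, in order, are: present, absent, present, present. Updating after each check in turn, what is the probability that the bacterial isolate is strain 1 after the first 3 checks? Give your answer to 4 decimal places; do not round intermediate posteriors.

0.8705

After 'present': P(strain 1) = 0.55·0.8000 / (0.55·0.8000 + 0.9·0.2000) ≈ 0.7097
After 'absent': P(strain 1) = 0.45·0.7097 / (0.45·0.7097 + 0.1·0.2903) ≈ 0.9167
After 'present': P(strain 1) = 0.55·0.9167 / (0.55·0.9167 + 0.9·0.0833) ≈ 0.8705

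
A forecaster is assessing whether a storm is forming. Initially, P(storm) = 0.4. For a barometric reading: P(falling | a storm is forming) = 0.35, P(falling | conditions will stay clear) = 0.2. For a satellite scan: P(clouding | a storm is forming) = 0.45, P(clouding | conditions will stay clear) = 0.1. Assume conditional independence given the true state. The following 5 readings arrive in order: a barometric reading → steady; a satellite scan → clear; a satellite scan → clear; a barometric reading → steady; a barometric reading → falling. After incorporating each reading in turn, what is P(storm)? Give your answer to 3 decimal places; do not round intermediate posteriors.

After a barometric reading='steady': P(storm) = 0.65·0.4000 / (0.65·0.4000 + 0.8·0.6000) ≈ 0.3514
After a satellite scan='clear': P(storm) = 0.55·0.3514 / (0.55·0.3514 + 0.9·0.6486) ≈ 0.2487
After a satellite scan='clear': P(storm) = 0.55·0.2487 / (0.55·0.2487 + 0.9·0.7513) ≈ 0.1683
After a barometric reading='steady': P(storm) = 0.65·0.1683 / (0.65·0.1683 + 0.8·0.8317) ≈ 0.1412
After a barometric reading='falling': P(storm) = 0.35·0.1412 / (0.35·0.1412 + 0.2·0.8588) ≈ 0.2234

0.223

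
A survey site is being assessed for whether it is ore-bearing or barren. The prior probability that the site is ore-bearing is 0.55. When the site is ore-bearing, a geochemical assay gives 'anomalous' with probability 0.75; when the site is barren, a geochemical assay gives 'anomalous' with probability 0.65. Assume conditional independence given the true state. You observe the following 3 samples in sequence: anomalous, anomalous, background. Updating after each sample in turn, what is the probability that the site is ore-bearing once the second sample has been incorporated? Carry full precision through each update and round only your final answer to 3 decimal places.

After 'anomalous': P(ore) = 0.75·0.5500 / (0.75·0.5500 + 0.65·0.4500) ≈ 0.5851
After 'anomalous': P(ore) = 0.75·0.5851 / (0.75·0.5851 + 0.65·0.4149) ≈ 0.6194

0.619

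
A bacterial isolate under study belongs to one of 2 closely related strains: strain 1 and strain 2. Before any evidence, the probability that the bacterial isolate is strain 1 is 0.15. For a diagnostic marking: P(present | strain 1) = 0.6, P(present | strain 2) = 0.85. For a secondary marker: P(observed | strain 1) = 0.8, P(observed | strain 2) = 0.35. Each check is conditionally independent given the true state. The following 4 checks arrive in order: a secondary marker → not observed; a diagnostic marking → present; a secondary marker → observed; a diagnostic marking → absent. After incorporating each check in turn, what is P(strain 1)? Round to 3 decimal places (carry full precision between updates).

After a secondary marker='not observed': P(strain 1) = 0.2·0.1500 / (0.2·0.1500 + 0.65·0.8500) ≈ 0.0515
After a diagnostic marking='present': P(strain 1) = 0.6·0.0515 / (0.6·0.0515 + 0.85·0.9485) ≈ 0.0369
After a secondary marker='observed': P(strain 1) = 0.8·0.0369 / (0.8·0.0369 + 0.35·0.9631) ≈ 0.0806
After a diagnostic marking='absent': P(strain 1) = 0.4·0.0806 / (0.4·0.0806 + 0.15·0.9194) ≈ 0.1894

0.189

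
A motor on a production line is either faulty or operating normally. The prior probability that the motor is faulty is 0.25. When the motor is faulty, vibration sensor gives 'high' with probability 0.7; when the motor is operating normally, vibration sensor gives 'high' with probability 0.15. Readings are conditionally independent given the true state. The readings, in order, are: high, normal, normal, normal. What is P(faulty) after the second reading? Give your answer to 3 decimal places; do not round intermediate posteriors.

0.354

After 'high': P(faulty) = 0.7·0.2500 / (0.7·0.2500 + 0.15·0.7500) ≈ 0.6087
After 'normal': P(faulty) = 0.3·0.6087 / (0.3·0.6087 + 0.85·0.3913) ≈ 0.3544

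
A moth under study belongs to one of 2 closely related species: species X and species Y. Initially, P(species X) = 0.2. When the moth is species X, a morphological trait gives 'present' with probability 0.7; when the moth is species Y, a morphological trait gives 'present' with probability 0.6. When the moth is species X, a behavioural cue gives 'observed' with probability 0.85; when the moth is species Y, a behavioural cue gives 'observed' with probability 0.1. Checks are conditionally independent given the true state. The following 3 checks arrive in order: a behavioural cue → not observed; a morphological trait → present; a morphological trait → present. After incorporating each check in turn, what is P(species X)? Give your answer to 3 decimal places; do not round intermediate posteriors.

0.054

Apply Bayes' rule sequentially, carrying P(species X) forward.
After a behavioural cue='not observed': P(species X) = 0.15·0.2000 / (0.15·0.2000 + 0.9·0.8000) ≈ 0.0400
After a morphological trait='present': P(species X) = 0.7·0.0400 / (0.7·0.0400 + 0.6·0.9600) ≈ 0.0464
After a morphological trait='present': P(species X) = 0.7·0.0464 / (0.7·0.0464 + 0.6·0.9536) ≈ 0.0537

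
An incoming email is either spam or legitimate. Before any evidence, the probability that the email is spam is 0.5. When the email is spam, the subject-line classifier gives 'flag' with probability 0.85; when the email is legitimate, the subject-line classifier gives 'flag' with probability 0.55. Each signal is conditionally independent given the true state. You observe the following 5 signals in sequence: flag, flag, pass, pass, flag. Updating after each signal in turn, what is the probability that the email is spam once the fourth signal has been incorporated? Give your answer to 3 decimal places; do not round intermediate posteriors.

0.210

After 'flag': P(spam) = 0.85·0.5000 / (0.85·0.5000 + 0.55·0.5000) ≈ 0.6071
After 'flag': P(spam) = 0.85·0.6071 / (0.85·0.6071 + 0.55·0.3929) ≈ 0.7049
After 'pass': P(spam) = 0.15·0.7049 / (0.15·0.7049 + 0.45·0.2951) ≈ 0.4433
After 'pass': P(spam) = 0.15·0.4433 / (0.15·0.4433 + 0.45·0.5567) ≈ 0.2097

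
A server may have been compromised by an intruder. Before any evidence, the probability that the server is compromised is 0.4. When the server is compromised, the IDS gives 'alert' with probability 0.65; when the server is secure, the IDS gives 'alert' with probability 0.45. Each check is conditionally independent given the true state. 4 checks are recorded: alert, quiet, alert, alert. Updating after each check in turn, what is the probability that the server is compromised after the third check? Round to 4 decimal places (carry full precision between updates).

After 'alert': P(compromised) = 0.65·0.4000 / (0.65·0.4000 + 0.45·0.6000) ≈ 0.4906
After 'quiet': P(compromised) = 0.35·0.4906 / (0.35·0.4906 + 0.55·0.5094) ≈ 0.3800
After 'alert': P(compromised) = 0.65·0.3800 / (0.65·0.3800 + 0.45·0.6200) ≈ 0.4695

0.4695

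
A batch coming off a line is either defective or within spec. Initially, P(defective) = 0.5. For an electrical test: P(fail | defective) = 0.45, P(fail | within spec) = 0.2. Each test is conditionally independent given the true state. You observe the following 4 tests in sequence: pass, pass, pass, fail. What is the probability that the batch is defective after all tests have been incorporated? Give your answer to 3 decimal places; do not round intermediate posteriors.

After 'pass': P(defective) = 0.55·0.5000 / (0.55·0.5000 + 0.8·0.5000) ≈ 0.4074
After 'pass': P(defective) = 0.55·0.4074 / (0.55·0.4074 + 0.8·0.5926) ≈ 0.3210
After 'pass': P(defective) = 0.55·0.3210 / (0.55·0.3210 + 0.8·0.6790) ≈ 0.2453
After 'fail': P(defective) = 0.45·0.2453 / (0.45·0.2453 + 0.2·0.7547) ≈ 0.4223

0.422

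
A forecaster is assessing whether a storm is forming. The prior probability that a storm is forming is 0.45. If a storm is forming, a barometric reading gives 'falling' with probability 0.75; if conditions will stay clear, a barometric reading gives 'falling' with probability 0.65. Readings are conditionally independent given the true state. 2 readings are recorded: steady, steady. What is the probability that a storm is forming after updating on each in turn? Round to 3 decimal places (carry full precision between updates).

0.295

After 'steady': P(storm) = 0.25·0.4500 / (0.25·0.4500 + 0.35·0.5500) ≈ 0.3689
After 'steady': P(storm) = 0.25·0.3689 / (0.25·0.3689 + 0.35·0.6311) ≈ 0.2945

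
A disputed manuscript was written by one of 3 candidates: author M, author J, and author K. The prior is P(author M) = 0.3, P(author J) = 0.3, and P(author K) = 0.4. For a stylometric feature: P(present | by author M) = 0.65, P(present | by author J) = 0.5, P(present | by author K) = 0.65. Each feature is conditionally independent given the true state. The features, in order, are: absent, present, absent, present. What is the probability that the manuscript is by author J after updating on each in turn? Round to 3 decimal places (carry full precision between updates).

0.341

Each posterior becomes the prior for the next update.
After 'absent': normaliser = 0.35·0.3000 + 0.5·0.3000 + 0.35·0.4000; P(author M) ≈ 0.2658, P(author J) ≈ 0.3797, P(author K) ≈ 0.3544
After 'present': normaliser = 0.65·0.2658 + 0.5·0.3797 + 0.65·0.3544; P(author M) ≈ 0.2914, P(author J) ≈ 0.3202, P(author K) ≈ 0.3885
After 'absent': normaliser = 0.35·0.2914 + 0.5·0.3202 + 0.35·0.3885; P(author M) ≈ 0.2562, P(author J) ≈ 0.4022, P(author K) ≈ 0.3416
After 'present': normaliser = 0.65·0.2562 + 0.5·0.4022 + 0.65·0.3416; P(author M) ≈ 0.2824, P(author J) ≈ 0.3410, P(author K) ≈ 0.3766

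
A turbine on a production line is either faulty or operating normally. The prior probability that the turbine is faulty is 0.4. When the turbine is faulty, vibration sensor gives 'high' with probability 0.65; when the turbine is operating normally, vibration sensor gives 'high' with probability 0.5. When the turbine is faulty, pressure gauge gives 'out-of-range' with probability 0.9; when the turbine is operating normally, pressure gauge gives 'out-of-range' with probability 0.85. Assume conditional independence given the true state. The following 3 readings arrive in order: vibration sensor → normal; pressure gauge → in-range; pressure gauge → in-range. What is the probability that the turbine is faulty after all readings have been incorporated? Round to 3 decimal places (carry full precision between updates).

After vibration sensor='normal': P(faulty) = 0.35·0.4000 / (0.35·0.4000 + 0.5·0.6000) ≈ 0.3182
After pressure gauge='in-range': P(faulty) = 0.1·0.3182 / (0.1·0.3182 + 0.15·0.6818) ≈ 0.2373
After pressure gauge='in-range': P(faulty) = 0.1·0.2373 / (0.1·0.2373 + 0.15·0.7627) ≈ 0.1718

0.172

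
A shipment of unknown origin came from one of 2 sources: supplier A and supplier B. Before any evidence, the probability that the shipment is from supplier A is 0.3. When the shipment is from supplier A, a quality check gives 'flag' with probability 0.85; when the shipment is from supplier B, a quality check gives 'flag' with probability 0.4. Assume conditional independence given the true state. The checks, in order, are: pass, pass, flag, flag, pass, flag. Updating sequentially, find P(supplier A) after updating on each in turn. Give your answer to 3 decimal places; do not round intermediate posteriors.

After 'pass': P(supplier A) = 0.15·0.3000 / (0.15·0.3000 + 0.6·0.7000) ≈ 0.0968
After 'pass': P(supplier A) = 0.15·0.0968 / (0.15·0.0968 + 0.6·0.9032) ≈ 0.0261
After 'flag': P(supplier A) = 0.85·0.0261 / (0.85·0.0261 + 0.4·0.9739) ≈ 0.0539
After 'flag': P(supplier A) = 0.85·0.0539 / (0.85·0.0539 + 0.4·0.9461) ≈ 0.1079
After 'pass': P(supplier A) = 0.15·0.1079 / (0.15·0.1079 + 0.6·0.8921) ≈ 0.0294
After 'flag': P(supplier A) = 0.85·0.0294 / (0.85·0.0294 + 0.4·0.9706) ≈ 0.0604

0.060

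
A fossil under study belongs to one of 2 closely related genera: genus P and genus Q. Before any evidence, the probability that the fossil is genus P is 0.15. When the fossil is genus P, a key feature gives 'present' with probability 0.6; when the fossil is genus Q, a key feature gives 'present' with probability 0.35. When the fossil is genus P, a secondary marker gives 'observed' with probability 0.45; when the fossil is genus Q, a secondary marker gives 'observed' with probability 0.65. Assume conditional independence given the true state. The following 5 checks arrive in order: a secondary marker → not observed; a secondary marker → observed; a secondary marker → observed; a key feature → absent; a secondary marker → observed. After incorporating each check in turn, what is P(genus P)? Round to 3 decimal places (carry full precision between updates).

Each posterior becomes the prior for the next update.
After a secondary marker='not observed': P(genus P) = 0.55·0.1500 / (0.55·0.1500 + 0.35·0.8500) ≈ 0.2171
After a secondary marker='observed': P(genus P) = 0.45·0.2171 / (0.45·0.2171 + 0.65·0.7829) ≈ 0.1611
After a secondary marker='observed': P(genus P) = 0.45·0.1611 / (0.45·0.1611 + 0.65·0.8389) ≈ 0.1173
After a key feature='absent': P(genus P) = 0.4·0.1173 / (0.4·0.1173 + 0.65·0.8827) ≈ 0.0756
After a secondary marker='observed': P(genus P) = 0.45·0.0756 / (0.45·0.0756 + 0.65·0.9244) ≈ 0.0536

0.054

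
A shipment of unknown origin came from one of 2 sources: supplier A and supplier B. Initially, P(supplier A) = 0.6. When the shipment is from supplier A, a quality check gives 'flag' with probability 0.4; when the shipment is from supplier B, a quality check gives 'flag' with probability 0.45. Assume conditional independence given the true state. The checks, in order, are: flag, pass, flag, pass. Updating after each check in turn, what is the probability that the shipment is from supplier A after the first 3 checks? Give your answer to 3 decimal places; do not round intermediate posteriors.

0.564

After 'flag': P(supplier A) = 0.4·0.6000 / (0.4·0.6000 + 0.45·0.4000) ≈ 0.5714
After 'pass': P(supplier A) = 0.6·0.5714 / (0.6·0.5714 + 0.55·0.4286) ≈ 0.5926
After 'flag': P(supplier A) = 0.4·0.5926 / (0.4·0.5926 + 0.45·0.4074) ≈ 0.5639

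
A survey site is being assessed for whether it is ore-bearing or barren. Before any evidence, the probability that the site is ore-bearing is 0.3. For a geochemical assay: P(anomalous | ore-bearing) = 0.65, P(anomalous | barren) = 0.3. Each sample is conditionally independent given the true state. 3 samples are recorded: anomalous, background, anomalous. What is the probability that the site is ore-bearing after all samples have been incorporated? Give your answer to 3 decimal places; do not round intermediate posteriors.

0.501

After 'anomalous': P(ore) = 0.65·0.3000 / (0.65·0.3000 + 0.3·0.7000) ≈ 0.4815
After 'background': P(ore) = 0.35·0.4815 / (0.35·0.4815 + 0.7·0.5185) ≈ 0.3171
After 'anomalous': P(ore) = 0.65·0.3171 / (0.65·0.3171 + 0.3·0.6829) ≈ 0.5015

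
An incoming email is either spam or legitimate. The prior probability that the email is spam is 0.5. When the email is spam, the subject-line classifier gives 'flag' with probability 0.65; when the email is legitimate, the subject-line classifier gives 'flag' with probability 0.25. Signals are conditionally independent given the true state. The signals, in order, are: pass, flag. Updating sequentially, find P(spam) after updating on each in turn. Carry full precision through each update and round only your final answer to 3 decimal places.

After 'pass': P(spam) = 0.35·0.5000 / (0.35·0.5000 + 0.75·0.5000) ≈ 0.3182
After 'flag': P(spam) = 0.65·0.3182 / (0.65·0.3182 + 0.25·0.6818) ≈ 0.5482

0.548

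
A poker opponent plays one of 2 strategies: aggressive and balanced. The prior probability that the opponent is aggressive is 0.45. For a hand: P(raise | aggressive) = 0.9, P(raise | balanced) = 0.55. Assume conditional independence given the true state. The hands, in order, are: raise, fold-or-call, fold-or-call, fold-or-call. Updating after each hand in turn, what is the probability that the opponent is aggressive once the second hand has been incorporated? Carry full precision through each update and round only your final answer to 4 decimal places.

After 'raise': P(aggressive) = 0.9·0.4500 / (0.9·0.4500 + 0.55·0.5500) ≈ 0.5724
After 'fold-or-call': P(aggressive) = 0.1·0.5724 / (0.1·0.5724 + 0.45·0.4276) ≈ 0.2293

0.2293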